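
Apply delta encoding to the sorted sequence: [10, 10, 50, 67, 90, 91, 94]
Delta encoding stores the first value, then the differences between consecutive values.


First value: 10
Deltas:
  10 - 10 = 0
  50 - 10 = 40
  67 - 50 = 17
  90 - 67 = 23
  91 - 90 = 1
  94 - 91 = 3


Delta encoded: [10, 0, 40, 17, 23, 1, 3]


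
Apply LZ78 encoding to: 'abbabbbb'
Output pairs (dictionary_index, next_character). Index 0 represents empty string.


LZ78 encoding steps:
Dictionary: {0: ''}
Step 1: w='' (idx 0), next='a' -> output (0, 'a'), add 'a' as idx 1
Step 2: w='' (idx 0), next='b' -> output (0, 'b'), add 'b' as idx 2
Step 3: w='b' (idx 2), next='a' -> output (2, 'a'), add 'ba' as idx 3
Step 4: w='b' (idx 2), next='b' -> output (2, 'b'), add 'bb' as idx 4
Step 5: w='bb' (idx 4), end of input -> output (4, '')


Encoded: [(0, 'a'), (0, 'b'), (2, 'a'), (2, 'b'), (4, '')]


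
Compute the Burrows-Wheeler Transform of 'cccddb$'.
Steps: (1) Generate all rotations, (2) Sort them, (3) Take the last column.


Rotations (sorted):
  0: $cccddb -> last char: b
  1: b$cccdd -> last char: d
  2: cccddb$ -> last char: $
  3: ccddb$c -> last char: c
  4: cddb$cc -> last char: c
  5: db$cccd -> last char: d
  6: ddb$ccc -> last char: c


BWT = bd$ccdc


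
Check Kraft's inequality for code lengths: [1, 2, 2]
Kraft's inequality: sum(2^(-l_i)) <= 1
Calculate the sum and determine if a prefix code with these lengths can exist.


Sum = 2^(-1) + 2^(-2) + 2^(-2)
    = 0.5 + 0.25 + 0.25
    = 4/4 = 1.0
Since 1.0 <= 1, Kraft's inequality IS satisfied.
A prefix code with these lengths CAN exist.

Kraft sum = 1.0. Satisfied.


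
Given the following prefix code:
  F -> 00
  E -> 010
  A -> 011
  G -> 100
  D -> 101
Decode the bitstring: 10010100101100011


Decoding step by step:
Bits 100 -> G
Bits 101 -> D
Bits 00 -> F
Bits 101 -> D
Bits 100 -> G
Bits 011 -> A


Decoded message: GDFDGA


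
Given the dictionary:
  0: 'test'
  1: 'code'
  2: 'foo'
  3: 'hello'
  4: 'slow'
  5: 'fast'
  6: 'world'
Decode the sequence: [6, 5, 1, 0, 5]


Look up each index in the dictionary:
  6 -> 'world'
  5 -> 'fast'
  1 -> 'code'
  0 -> 'test'
  5 -> 'fast'

Decoded: "world fast code test fast"


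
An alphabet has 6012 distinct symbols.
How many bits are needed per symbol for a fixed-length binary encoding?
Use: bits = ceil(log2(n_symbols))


log2(6012) = 12.5536
Bracket: 2^12 = 4096 < 6012 <= 2^13 = 8192
So ceil(log2(6012)) = 13

bits = ceil(log2(6012)) = ceil(12.5536) = 13 bits


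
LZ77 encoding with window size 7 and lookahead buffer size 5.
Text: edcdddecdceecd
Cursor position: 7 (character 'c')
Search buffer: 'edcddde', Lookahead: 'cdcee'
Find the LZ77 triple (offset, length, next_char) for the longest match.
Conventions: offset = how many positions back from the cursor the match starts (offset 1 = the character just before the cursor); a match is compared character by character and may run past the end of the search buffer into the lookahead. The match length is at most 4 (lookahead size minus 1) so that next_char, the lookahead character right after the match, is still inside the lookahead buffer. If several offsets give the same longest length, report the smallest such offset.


Try each offset into the search buffer:
  offset=1 (pos 6, char 'e'): match length 0
  offset=2 (pos 5, char 'd'): match length 0
  offset=3 (pos 4, char 'd'): match length 0
  offset=4 (pos 3, char 'd'): match length 0
  offset=5 (pos 2, char 'c'): match length 2
  offset=6 (pos 1, char 'd'): match length 0
  offset=7 (pos 0, char 'e'): match length 0
Longest match has length 2 at offset 5.
next_char = character at position 7 + 2 = 9 -> 'c'

Best match: offset=5, length=2 (matching 'cd' starting at position 2)
LZ77 triple: (5, 2, 'c')


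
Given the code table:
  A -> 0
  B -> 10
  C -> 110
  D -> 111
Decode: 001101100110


Decoding:
0 -> A
0 -> A
110 -> C
110 -> C
0 -> A
110 -> C


Result: AACCAC


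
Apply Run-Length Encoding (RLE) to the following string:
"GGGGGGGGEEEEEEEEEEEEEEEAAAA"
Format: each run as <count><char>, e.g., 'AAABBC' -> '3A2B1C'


Scanning runs left to right:
  i=0: run of 'G' x 8 -> '8G'
  i=8: run of 'E' x 15 -> '15E'
  i=23: run of 'A' x 4 -> '4A'

RLE = 8G15E4A


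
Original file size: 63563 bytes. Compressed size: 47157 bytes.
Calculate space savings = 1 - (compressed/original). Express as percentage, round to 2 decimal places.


ratio = compressed/original = 47157/63563 = 0.741894
savings = 1 - ratio = 1 - 0.741894 = 0.258106
as a percentage: 0.258106 * 100 = 25.81%

Space savings = 1 - 47157/63563 = 25.81%


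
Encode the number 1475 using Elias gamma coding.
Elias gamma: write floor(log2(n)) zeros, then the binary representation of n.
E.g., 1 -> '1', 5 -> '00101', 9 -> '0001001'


num_bits = floor(log2(1475)) + 1 = 11
leading_zeros = num_bits - 1 = 10
binary(1475) = 10111000011

Elias gamma(1475) = '0000000000' + '10111000011' = 000000000010111000011 (21 bits)


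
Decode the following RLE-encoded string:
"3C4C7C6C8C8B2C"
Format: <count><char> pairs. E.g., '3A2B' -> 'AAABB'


Expanding each <count><char> pair:
  3C -> 'CCC'
  4C -> 'CCCC'
  7C -> 'CCCCCCC'
  6C -> 'CCCCCC'
  8C -> 'CCCCCCCC'
  8B -> 'BBBBBBBB'
  2C -> 'CC'

Decoded = CCCCCCCCCCCCCCCCCCCCCCCCCCCCBBBBBBBBCC


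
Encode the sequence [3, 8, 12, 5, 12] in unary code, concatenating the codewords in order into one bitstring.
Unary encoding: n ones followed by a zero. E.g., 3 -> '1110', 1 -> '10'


Encode each number as n ones followed by a terminating 0:
  3 -> 1110 (4 bits)
  8 -> 111111110 (9 bits)
  12 -> 1111111111110 (13 bits)
  5 -> 111110 (6 bits)
  12 -> 1111111111110 (13 bits)
Total length = 4 + 9 + 13 + 6 + 13 = 45 bits.

Unary([3, 8, 12, 5, 12]) = 111011111111011111111111101111101111111111110 (45 bits)


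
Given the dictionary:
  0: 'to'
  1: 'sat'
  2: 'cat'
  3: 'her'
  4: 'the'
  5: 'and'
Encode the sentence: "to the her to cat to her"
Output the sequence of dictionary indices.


Look up each word in the dictionary:
  'to' -> 0
  'the' -> 4
  'her' -> 3
  'to' -> 0
  'cat' -> 2
  'to' -> 0
  'her' -> 3

Encoded: [0, 4, 3, 0, 2, 0, 3]


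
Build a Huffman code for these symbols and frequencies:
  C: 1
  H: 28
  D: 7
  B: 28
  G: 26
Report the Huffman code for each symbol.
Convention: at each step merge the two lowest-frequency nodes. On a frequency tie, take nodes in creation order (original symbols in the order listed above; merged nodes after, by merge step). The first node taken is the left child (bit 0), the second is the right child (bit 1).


Huffman tree construction:
Step 1: Merge C(1) + D(7) = 8
Step 2: Merge (C+D)(8) + G(26) = 34
Step 3: Merge H(28) + B(28) = 56
Step 4: Merge ((C+D)+G)(34) + (H+B)(56) = 90
Read each symbol's code off the tree from the root (left child = 0, right child = 1).

Codes:
  C: 000 (length 3)
  H: 10 (length 2)
  D: 001 (length 3)
  B: 11 (length 2)
  G: 01 (length 2)
Average code length: 188/90 = 2.0889 bits/symbol


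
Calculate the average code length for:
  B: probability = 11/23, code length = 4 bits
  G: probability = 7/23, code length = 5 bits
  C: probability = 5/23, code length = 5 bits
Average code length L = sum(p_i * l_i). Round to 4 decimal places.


Weighted contributions p_i * l_i:
  B: (11/23) * 4 = 44/23
  G: (7/23) * 5 = 35/23
  C: (5/23) * 5 = 25/23
Sum = (44 + 35 + 25)/23 = 104/23

L = 104/23 = 4.5217 bits/symbol


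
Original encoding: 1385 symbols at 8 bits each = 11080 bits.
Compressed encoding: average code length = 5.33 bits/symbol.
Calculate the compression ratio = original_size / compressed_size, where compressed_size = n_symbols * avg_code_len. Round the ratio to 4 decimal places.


original_size = n_symbols * orig_bits = 1385 * 8 = 11080 bits
compressed_size = n_symbols * avg_code_len = 1385 * 5.33 = 7382.05 bits
ratio = original_size / compressed_size = 11080 / 7382.05 = 1.5009

Compression ratio = 1.5009


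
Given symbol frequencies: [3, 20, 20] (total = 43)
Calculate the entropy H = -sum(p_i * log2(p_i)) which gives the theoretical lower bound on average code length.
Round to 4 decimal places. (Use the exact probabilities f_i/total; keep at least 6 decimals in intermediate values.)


Per-symbol terms -p_i * log2(p_i) with p_i = f_i/43:
  p = 3/43 = 0.069767: log2(p) = -3.841302, -p*log2(p) = 0.267998
  p = 20/43 = 0.465116: log2(p) = -1.104337, -p*log2(p) = 0.513645
  p = 20/43 = 0.465116: log2(p) = -1.104337, -p*log2(p) = 0.513645
H = 0.267998 + 0.513645 + 0.513645 = 1.295288

H = 1.2953 bits/symbol


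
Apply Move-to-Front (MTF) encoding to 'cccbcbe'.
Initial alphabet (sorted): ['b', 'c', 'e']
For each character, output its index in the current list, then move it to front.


MTF encoding:
'c': index 1 in ['b', 'c', 'e'] -> ['c', 'b', 'e']
'c': index 0 in ['c', 'b', 'e'] -> ['c', 'b', 'e']
'c': index 0 in ['c', 'b', 'e'] -> ['c', 'b', 'e']
'b': index 1 in ['c', 'b', 'e'] -> ['b', 'c', 'e']
'c': index 1 in ['b', 'c', 'e'] -> ['c', 'b', 'e']
'b': index 1 in ['c', 'b', 'e'] -> ['b', 'c', 'e']
'e': index 2 in ['b', 'c', 'e'] -> ['e', 'b', 'c']


Output: [1, 0, 0, 1, 1, 1, 2]


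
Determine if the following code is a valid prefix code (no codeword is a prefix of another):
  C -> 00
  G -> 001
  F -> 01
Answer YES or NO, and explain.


Checking each pair (does one codeword prefix another?):
  C='00' vs G='001': prefix -- VIOLATION

NO -- this is NOT a valid prefix code. C (00) is a prefix of G (001).


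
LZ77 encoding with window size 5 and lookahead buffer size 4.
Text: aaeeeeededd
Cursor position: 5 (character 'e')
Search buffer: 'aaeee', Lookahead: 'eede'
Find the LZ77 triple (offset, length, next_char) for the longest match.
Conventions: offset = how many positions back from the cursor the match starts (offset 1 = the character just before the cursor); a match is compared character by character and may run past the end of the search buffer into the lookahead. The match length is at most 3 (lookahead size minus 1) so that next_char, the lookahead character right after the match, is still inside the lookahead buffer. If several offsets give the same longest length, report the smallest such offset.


Try each offset into the search buffer:
  offset=1 (pos 4, char 'e'): match length 2
  offset=2 (pos 3, char 'e'): match length 2
  offset=3 (pos 2, char 'e'): match length 2
  offset=4 (pos 1, char 'a'): match length 0
  offset=5 (pos 0, char 'a'): match length 0
Longest match has length 2, found at offsets 1, 2, 3; take the smallest, offset 1.
next_char = character at position 5 + 2 = 7 -> 'd'

Best match: offset=1, length=2 (matching 'ee' starting at position 4)
LZ77 triple: (1, 2, 'd')


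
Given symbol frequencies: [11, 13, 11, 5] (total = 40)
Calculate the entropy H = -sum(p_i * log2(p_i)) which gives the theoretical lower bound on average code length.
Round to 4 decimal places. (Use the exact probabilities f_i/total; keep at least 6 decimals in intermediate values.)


Per-symbol terms -p_i * log2(p_i) with p_i = f_i/40:
  p = 11/40 = 0.275000: log2(p) = -1.862496, -p*log2(p) = 0.512187
  p = 13/40 = 0.325000: log2(p) = -1.621488, -p*log2(p) = 0.526984
  p = 11/40 = 0.275000: log2(p) = -1.862496, -p*log2(p) = 0.512187
  p = 5/40 = 0.125000: log2(p) = -3.000000, -p*log2(p) = 0.375000
H = 0.512187 + 0.526984 + 0.512187 + 0.375000 = 1.926358

H = 1.9264 bits/symbol


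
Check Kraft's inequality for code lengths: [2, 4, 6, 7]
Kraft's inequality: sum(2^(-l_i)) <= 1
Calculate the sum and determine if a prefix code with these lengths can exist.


Sum = 2^(-2) + 2^(-4) + 2^(-6) + 2^(-7)
    = 0.25 + 0.0625 + 0.015625 + 0.0078125
    = 43/128 = 0.3359375
Since 0.3359375 <= 1, Kraft's inequality IS satisfied.
A prefix code with these lengths CAN exist.

Kraft sum = 0.3359375. Satisfied.


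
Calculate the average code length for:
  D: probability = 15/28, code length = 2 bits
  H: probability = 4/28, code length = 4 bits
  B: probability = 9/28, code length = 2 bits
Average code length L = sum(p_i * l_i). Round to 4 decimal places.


Weighted contributions p_i * l_i:
  D: (15/28) * 2 = 30/28
  H: (4/28) * 4 = 16/28
  B: (9/28) * 2 = 18/28
Sum = (30 + 16 + 18)/28 = 64/28

L = 64/28 = 2.2857 bits/symbol


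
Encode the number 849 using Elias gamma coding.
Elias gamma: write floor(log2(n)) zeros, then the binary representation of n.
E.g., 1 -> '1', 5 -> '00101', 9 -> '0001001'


num_bits = floor(log2(849)) + 1 = 10
leading_zeros = num_bits - 1 = 9
binary(849) = 1101010001

Elias gamma(849) = '000000000' + '1101010001' = 0000000001101010001 (19 bits)


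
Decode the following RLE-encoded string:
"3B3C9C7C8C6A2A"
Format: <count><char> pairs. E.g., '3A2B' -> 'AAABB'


Expanding each <count><char> pair:
  3B -> 'BBB'
  3C -> 'CCC'
  9C -> 'CCCCCCCCC'
  7C -> 'CCCCCCC'
  8C -> 'CCCCCCCC'
  6A -> 'AAAAAA'
  2A -> 'AA'

Decoded = BBBCCCCCCCCCCCCCCCCCCCCCCCCCCCAAAAAAAA


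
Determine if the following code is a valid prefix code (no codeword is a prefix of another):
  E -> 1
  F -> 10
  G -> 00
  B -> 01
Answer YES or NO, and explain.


Checking each pair (does one codeword prefix another?):
  E='1' vs F='10': prefix -- VIOLATION

NO -- this is NOT a valid prefix code. E (1) is a prefix of F (10).


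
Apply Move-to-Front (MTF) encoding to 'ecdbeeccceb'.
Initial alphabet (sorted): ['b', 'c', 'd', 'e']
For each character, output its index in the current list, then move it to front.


MTF encoding:
'e': index 3 in ['b', 'c', 'd', 'e'] -> ['e', 'b', 'c', 'd']
'c': index 2 in ['e', 'b', 'c', 'd'] -> ['c', 'e', 'b', 'd']
'd': index 3 in ['c', 'e', 'b', 'd'] -> ['d', 'c', 'e', 'b']
'b': index 3 in ['d', 'c', 'e', 'b'] -> ['b', 'd', 'c', 'e']
'e': index 3 in ['b', 'd', 'c', 'e'] -> ['e', 'b', 'd', 'c']
'e': index 0 in ['e', 'b', 'd', 'c'] -> ['e', 'b', 'd', 'c']
'c': index 3 in ['e', 'b', 'd', 'c'] -> ['c', 'e', 'b', 'd']
'c': index 0 in ['c', 'e', 'b', 'd'] -> ['c', 'e', 'b', 'd']
'c': index 0 in ['c', 'e', 'b', 'd'] -> ['c', 'e', 'b', 'd']
'e': index 1 in ['c', 'e', 'b', 'd'] -> ['e', 'c', 'b', 'd']
'b': index 2 in ['e', 'c', 'b', 'd'] -> ['b', 'e', 'c', 'd']


Output: [3, 2, 3, 3, 3, 0, 3, 0, 0, 1, 2]


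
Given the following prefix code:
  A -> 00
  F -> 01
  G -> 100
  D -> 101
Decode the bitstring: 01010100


Decoding step by step:
Bits 01 -> F
Bits 01 -> F
Bits 01 -> F
Bits 00 -> A


Decoded message: FFFA


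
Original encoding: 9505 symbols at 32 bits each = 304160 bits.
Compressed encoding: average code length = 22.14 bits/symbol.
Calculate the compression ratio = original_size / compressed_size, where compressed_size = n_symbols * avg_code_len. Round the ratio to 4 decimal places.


original_size = n_symbols * orig_bits = 9505 * 32 = 304160 bits
compressed_size = n_symbols * avg_code_len = 9505 * 22.14 = 210440.7 bits
ratio = original_size / compressed_size = 304160 / 210440.7 = 1.4453

Compression ratio = 1.4453


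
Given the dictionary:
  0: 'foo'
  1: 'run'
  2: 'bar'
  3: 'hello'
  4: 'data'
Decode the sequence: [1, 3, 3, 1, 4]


Look up each index in the dictionary:
  1 -> 'run'
  3 -> 'hello'
  3 -> 'hello'
  1 -> 'run'
  4 -> 'data'

Decoded: "run hello hello run data"


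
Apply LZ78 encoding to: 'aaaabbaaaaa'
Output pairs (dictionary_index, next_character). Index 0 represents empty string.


LZ78 encoding steps:
Dictionary: {0: ''}
Step 1: w='' (idx 0), next='a' -> output (0, 'a'), add 'a' as idx 1
Step 2: w='a' (idx 1), next='a' -> output (1, 'a'), add 'aa' as idx 2
Step 3: w='a' (idx 1), next='b' -> output (1, 'b'), add 'ab' as idx 3
Step 4: w='' (idx 0), next='b' -> output (0, 'b'), add 'b' as idx 4
Step 5: w='aa' (idx 2), next='a' -> output (2, 'a'), add 'aaa' as idx 5
Step 6: w='aa' (idx 2), end of input -> output (2, '')


Encoded: [(0, 'a'), (1, 'a'), (1, 'b'), (0, 'b'), (2, 'a'), (2, '')]


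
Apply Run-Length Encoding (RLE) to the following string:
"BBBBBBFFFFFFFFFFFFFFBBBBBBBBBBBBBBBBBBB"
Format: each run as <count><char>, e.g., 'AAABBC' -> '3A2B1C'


Scanning runs left to right:
  i=0: run of 'B' x 6 -> '6B'
  i=6: run of 'F' x 14 -> '14F'
  i=20: run of 'B' x 19 -> '19B'

RLE = 6B14F19B


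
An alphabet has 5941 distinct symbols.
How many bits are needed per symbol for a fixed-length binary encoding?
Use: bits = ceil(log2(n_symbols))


log2(5941) = 12.5365
Bracket: 2^12 = 4096 < 5941 <= 2^13 = 8192
So ceil(log2(5941)) = 13

bits = ceil(log2(5941)) = ceil(12.5365) = 13 bits


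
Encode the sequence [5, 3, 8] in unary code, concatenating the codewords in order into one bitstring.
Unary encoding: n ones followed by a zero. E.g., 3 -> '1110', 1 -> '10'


Encode each number as n ones followed by a terminating 0:
  5 -> 111110 (6 bits)
  3 -> 1110 (4 bits)
  8 -> 111111110 (9 bits)
Total length = 6 + 4 + 9 = 19 bits.

Unary([5, 3, 8]) = 1111101110111111110 (19 bits)


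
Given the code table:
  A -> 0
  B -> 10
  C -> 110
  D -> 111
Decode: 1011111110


Decoding:
10 -> B
111 -> D
111 -> D
10 -> B


Result: BDDB


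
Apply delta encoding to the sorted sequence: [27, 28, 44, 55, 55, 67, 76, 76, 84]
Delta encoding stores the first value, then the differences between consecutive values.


First value: 27
Deltas:
  28 - 27 = 1
  44 - 28 = 16
  55 - 44 = 11
  55 - 55 = 0
  67 - 55 = 12
  76 - 67 = 9
  76 - 76 = 0
  84 - 76 = 8


Delta encoded: [27, 1, 16, 11, 0, 12, 9, 0, 8]


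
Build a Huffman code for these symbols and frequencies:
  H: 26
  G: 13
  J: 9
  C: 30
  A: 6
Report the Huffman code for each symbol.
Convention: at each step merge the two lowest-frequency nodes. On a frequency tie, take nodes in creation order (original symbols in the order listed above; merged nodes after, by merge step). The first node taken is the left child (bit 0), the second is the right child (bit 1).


Huffman tree construction:
Step 1: Merge A(6) + J(9) = 15
Step 2: Merge G(13) + (A+J)(15) = 28
Step 3: Merge H(26) + (G+(A+J))(28) = 54
Step 4: Merge C(30) + (H+(G+(A+J)))(54) = 84
Read each symbol's code off the tree from the root (left child = 0, right child = 1).

Codes:
  H: 10 (length 2)
  G: 110 (length 3)
  J: 1111 (length 4)
  C: 0 (length 1)
  A: 1110 (length 4)
Average code length: 181/84 = 2.1548 bits/symbol


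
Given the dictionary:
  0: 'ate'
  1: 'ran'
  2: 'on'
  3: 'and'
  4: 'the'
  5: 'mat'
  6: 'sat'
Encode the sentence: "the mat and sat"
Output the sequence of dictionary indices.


Look up each word in the dictionary:
  'the' -> 4
  'mat' -> 5
  'and' -> 3
  'sat' -> 6

Encoded: [4, 5, 3, 6]


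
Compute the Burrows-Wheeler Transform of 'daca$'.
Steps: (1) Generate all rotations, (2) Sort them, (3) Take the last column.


Rotations (sorted):
  0: $daca -> last char: a
  1: a$dac -> last char: c
  2: aca$d -> last char: d
  3: ca$da -> last char: a
  4: daca$ -> last char: $


BWT = acda$


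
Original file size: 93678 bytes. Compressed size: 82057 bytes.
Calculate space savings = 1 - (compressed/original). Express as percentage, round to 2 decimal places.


ratio = compressed/original = 82057/93678 = 0.875947
savings = 1 - ratio = 1 - 0.875947 = 0.124053
as a percentage: 0.124053 * 100 = 12.41%

Space savings = 1 - 82057/93678 = 12.41%


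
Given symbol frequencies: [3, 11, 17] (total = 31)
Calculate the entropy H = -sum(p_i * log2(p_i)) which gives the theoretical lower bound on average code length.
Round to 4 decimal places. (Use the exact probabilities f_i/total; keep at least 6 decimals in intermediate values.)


Per-symbol terms -p_i * log2(p_i) with p_i = f_i/31:
  p = 3/31 = 0.096774: log2(p) = -3.369234, -p*log2(p) = 0.326055
  p = 11/31 = 0.354839: log2(p) = -1.494765, -p*log2(p) = 0.530400
  p = 17/31 = 0.548387: log2(p) = -0.866733, -p*log2(p) = 0.475305
H = 0.326055 + 0.530400 + 0.475305 = 1.331760

H = 1.3318 bits/symbol


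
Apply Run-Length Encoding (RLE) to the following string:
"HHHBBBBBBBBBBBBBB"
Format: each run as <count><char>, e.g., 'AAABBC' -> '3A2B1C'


Scanning runs left to right:
  i=0: run of 'H' x 3 -> '3H'
  i=3: run of 'B' x 14 -> '14B'

RLE = 3H14B


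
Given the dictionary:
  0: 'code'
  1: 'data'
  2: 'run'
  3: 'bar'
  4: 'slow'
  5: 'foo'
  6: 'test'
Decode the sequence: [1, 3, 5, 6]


Look up each index in the dictionary:
  1 -> 'data'
  3 -> 'bar'
  5 -> 'foo'
  6 -> 'test'

Decoded: "data bar foo test"


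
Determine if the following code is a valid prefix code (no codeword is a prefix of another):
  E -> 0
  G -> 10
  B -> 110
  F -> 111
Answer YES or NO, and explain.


Checking each pair (does one codeword prefix another?):
  E='0' vs G='10': no prefix
  E='0' vs B='110': no prefix
  E='0' vs F='111': no prefix
  G='10' vs E='0': no prefix
  G='10' vs B='110': no prefix
  G='10' vs F='111': no prefix
  B='110' vs E='0': no prefix
  B='110' vs G='10': no prefix
  B='110' vs F='111': no prefix
  F='111' vs E='0': no prefix
  F='111' vs G='10': no prefix
  F='111' vs B='110': no prefix
No violation found over all pairs.

YES -- this is a valid prefix code. No codeword is a prefix of any other codeword.


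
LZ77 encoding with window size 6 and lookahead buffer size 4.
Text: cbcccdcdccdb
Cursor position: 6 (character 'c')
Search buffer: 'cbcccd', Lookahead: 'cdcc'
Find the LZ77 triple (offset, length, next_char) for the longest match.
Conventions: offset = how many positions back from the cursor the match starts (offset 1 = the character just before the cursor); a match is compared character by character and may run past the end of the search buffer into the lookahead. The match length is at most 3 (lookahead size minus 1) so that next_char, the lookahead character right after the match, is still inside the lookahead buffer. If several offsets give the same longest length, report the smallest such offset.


Try each offset into the search buffer:
  offset=1 (pos 5, char 'd'): match length 0
  offset=2 (pos 4, char 'c'): match length 3
  offset=3 (pos 3, char 'c'): match length 1
  offset=4 (pos 2, char 'c'): match length 1
  offset=5 (pos 1, char 'b'): match length 0
  offset=6 (pos 0, char 'c'): match length 1
Longest match has length 3 at offset 2.
next_char = character at position 6 + 3 = 9 -> 'c'

Best match: offset=2, length=3 (matching 'cdc' starting at position 4)
LZ77 triple: (2, 3, 'c')


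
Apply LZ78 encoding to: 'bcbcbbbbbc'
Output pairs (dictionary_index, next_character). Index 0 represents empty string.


LZ78 encoding steps:
Dictionary: {0: ''}
Step 1: w='' (idx 0), next='b' -> output (0, 'b'), add 'b' as idx 1
Step 2: w='' (idx 0), next='c' -> output (0, 'c'), add 'c' as idx 2
Step 3: w='b' (idx 1), next='c' -> output (1, 'c'), add 'bc' as idx 3
Step 4: w='b' (idx 1), next='b' -> output (1, 'b'), add 'bb' as idx 4
Step 5: w='bb' (idx 4), next='b' -> output (4, 'b'), add 'bbb' as idx 5
Step 6: w='c' (idx 2), end of input -> output (2, '')


Encoded: [(0, 'b'), (0, 'c'), (1, 'c'), (1, 'b'), (4, 'b'), (2, '')]


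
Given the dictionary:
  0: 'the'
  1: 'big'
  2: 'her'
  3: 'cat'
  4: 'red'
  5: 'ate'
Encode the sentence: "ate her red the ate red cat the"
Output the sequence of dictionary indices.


Look up each word in the dictionary:
  'ate' -> 5
  'her' -> 2
  'red' -> 4
  'the' -> 0
  'ate' -> 5
  'red' -> 4
  'cat' -> 3
  'the' -> 0

Encoded: [5, 2, 4, 0, 5, 4, 3, 0]


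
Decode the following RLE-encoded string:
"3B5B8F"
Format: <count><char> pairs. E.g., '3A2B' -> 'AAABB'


Expanding each <count><char> pair:
  3B -> 'BBB'
  5B -> 'BBBBB'
  8F -> 'FFFFFFFF'

Decoded = BBBBBBBBFFFFFFFF


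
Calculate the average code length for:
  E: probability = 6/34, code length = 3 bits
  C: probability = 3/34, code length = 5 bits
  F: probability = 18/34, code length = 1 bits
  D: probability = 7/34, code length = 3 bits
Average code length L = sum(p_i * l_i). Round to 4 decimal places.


Weighted contributions p_i * l_i:
  E: (6/34) * 3 = 18/34
  C: (3/34) * 5 = 15/34
  F: (18/34) * 1 = 18/34
  D: (7/34) * 3 = 21/34
Sum = (18 + 15 + 18 + 21)/34 = 72/34

L = 72/34 = 2.1176 bits/symbol


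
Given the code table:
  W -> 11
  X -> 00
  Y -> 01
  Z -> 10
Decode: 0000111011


Decoding:
00 -> X
00 -> X
11 -> W
10 -> Z
11 -> W


Result: XXWZW


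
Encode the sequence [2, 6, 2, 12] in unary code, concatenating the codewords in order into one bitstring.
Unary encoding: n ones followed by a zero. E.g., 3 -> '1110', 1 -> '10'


Encode each number as n ones followed by a terminating 0:
  2 -> 110 (3 bits)
  6 -> 1111110 (7 bits)
  2 -> 110 (3 bits)
  12 -> 1111111111110 (13 bits)
Total length = 3 + 7 + 3 + 13 = 26 bits.

Unary([2, 6, 2, 12]) = 11011111101101111111111110 (26 bits)


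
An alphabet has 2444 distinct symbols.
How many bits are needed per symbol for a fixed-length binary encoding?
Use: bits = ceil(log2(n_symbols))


log2(2444) = 11.255
Bracket: 2^11 = 2048 < 2444 <= 2^12 = 4096
So ceil(log2(2444)) = 12

bits = ceil(log2(2444)) = ceil(11.255) = 12 bits


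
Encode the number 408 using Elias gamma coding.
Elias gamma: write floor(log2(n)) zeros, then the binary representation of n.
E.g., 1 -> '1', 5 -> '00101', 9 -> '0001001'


num_bits = floor(log2(408)) + 1 = 9
leading_zeros = num_bits - 1 = 8
binary(408) = 110011000

Elias gamma(408) = '00000000' + '110011000' = 00000000110011000 (17 bits)


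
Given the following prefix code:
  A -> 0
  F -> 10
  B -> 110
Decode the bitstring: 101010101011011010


Decoding step by step:
Bits 10 -> F
Bits 10 -> F
Bits 10 -> F
Bits 10 -> F
Bits 10 -> F
Bits 110 -> B
Bits 110 -> B
Bits 10 -> F


Decoded message: FFFFFBBF


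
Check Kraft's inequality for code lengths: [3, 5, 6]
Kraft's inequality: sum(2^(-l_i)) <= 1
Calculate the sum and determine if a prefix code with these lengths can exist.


Sum = 2^(-3) + 2^(-5) + 2^(-6)
    = 0.125 + 0.03125 + 0.015625
    = 11/64 = 0.171875
Since 0.171875 <= 1, Kraft's inequality IS satisfied.
A prefix code with these lengths CAN exist.

Kraft sum = 0.171875. Satisfied.


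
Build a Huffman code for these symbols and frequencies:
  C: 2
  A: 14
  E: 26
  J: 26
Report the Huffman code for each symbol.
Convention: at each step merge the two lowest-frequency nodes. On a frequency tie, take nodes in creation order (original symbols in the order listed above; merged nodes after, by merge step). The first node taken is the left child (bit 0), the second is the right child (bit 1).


Huffman tree construction:
Step 1: Merge C(2) + A(14) = 16
Step 2: Merge (C+A)(16) + E(26) = 42
Step 3: Merge J(26) + ((C+A)+E)(42) = 68
Read each symbol's code off the tree from the root (left child = 0, right child = 1).

Codes:
  C: 100 (length 3)
  A: 101 (length 3)
  E: 11 (length 2)
  J: 0 (length 1)
Average code length: 126/68 = 1.8529 bits/symbol


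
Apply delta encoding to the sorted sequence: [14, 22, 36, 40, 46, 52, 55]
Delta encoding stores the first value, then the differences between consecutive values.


First value: 14
Deltas:
  22 - 14 = 8
  36 - 22 = 14
  40 - 36 = 4
  46 - 40 = 6
  52 - 46 = 6
  55 - 52 = 3


Delta encoded: [14, 8, 14, 4, 6, 6, 3]


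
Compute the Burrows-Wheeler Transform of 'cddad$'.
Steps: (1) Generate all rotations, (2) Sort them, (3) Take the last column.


Rotations (sorted):
  0: $cddad -> last char: d
  1: ad$cdd -> last char: d
  2: cddad$ -> last char: $
  3: d$cdda -> last char: a
  4: dad$cd -> last char: d
  5: ddad$c -> last char: c


BWT = dd$adc


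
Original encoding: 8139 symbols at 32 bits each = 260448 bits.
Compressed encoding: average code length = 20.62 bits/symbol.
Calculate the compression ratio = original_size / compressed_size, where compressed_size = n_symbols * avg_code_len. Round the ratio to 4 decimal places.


original_size = n_symbols * orig_bits = 8139 * 32 = 260448 bits
compressed_size = n_symbols * avg_code_len = 8139 * 20.62 = 167826.18 bits
ratio = original_size / compressed_size = 260448 / 167826.18 = 1.5519

Compression ratio = 1.5519


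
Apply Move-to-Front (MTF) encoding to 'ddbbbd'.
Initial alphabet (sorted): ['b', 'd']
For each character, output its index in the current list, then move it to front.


MTF encoding:
'd': index 1 in ['b', 'd'] -> ['d', 'b']
'd': index 0 in ['d', 'b'] -> ['d', 'b']
'b': index 1 in ['d', 'b'] -> ['b', 'd']
'b': index 0 in ['b', 'd'] -> ['b', 'd']
'b': index 0 in ['b', 'd'] -> ['b', 'd']
'd': index 1 in ['b', 'd'] -> ['d', 'b']


Output: [1, 0, 1, 0, 0, 1]


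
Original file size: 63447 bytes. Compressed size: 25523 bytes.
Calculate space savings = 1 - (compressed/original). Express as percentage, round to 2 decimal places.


ratio = compressed/original = 25523/63447 = 0.402273
savings = 1 - ratio = 1 - 0.402273 = 0.597727
as a percentage: 0.597727 * 100 = 59.77%

Space savings = 1 - 25523/63447 = 59.77%


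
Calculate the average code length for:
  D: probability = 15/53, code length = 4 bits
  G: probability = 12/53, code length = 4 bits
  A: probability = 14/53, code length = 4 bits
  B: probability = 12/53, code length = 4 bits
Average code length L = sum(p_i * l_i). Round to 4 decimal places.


Weighted contributions p_i * l_i:
  D: (15/53) * 4 = 60/53
  G: (12/53) * 4 = 48/53
  A: (14/53) * 4 = 56/53
  B: (12/53) * 4 = 48/53
Sum = (60 + 48 + 56 + 48)/53 = 212/53

L = 212/53 = 4.0000 bits/symbol


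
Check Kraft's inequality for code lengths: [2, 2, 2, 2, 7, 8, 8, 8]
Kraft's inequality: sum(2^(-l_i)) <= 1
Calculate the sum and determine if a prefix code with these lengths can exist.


Sum = 2^(-2) + 2^(-2) + 2^(-2) + 2^(-2) + 2^(-7) + 2^(-8) + 2^(-8) + 2^(-8)
    = 0.25 + 0.25 + 0.25 + 0.25 + 0.0078125 + 0.00390625 + 0.00390625 + 0.00390625
    = 261/256 = 1.01953125
Since 1.01953125 > 1, Kraft's inequality is NOT satisfied.
A prefix code with these lengths CANNOT exist.

Kraft sum = 1.01953125. Not satisfied.


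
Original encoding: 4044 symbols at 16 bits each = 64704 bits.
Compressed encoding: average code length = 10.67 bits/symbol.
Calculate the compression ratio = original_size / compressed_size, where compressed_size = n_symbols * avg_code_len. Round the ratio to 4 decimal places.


original_size = n_symbols * orig_bits = 4044 * 16 = 64704 bits
compressed_size = n_symbols * avg_code_len = 4044 * 10.67 = 43149.48 bits
ratio = original_size / compressed_size = 64704 / 43149.48 = 1.4995

Compression ratio = 1.4995


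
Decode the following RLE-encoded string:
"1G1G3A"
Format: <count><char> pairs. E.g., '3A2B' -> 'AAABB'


Expanding each <count><char> pair:
  1G -> 'G'
  1G -> 'G'
  3A -> 'AAA'

Decoded = GGAAA


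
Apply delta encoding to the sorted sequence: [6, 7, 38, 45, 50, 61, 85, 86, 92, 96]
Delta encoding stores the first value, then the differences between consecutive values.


First value: 6
Deltas:
  7 - 6 = 1
  38 - 7 = 31
  45 - 38 = 7
  50 - 45 = 5
  61 - 50 = 11
  85 - 61 = 24
  86 - 85 = 1
  92 - 86 = 6
  96 - 92 = 4


Delta encoded: [6, 1, 31, 7, 5, 11, 24, 1, 6, 4]


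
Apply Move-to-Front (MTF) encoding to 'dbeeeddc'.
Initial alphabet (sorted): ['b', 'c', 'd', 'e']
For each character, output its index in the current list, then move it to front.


MTF encoding:
'd': index 2 in ['b', 'c', 'd', 'e'] -> ['d', 'b', 'c', 'e']
'b': index 1 in ['d', 'b', 'c', 'e'] -> ['b', 'd', 'c', 'e']
'e': index 3 in ['b', 'd', 'c', 'e'] -> ['e', 'b', 'd', 'c']
'e': index 0 in ['e', 'b', 'd', 'c'] -> ['e', 'b', 'd', 'c']
'e': index 0 in ['e', 'b', 'd', 'c'] -> ['e', 'b', 'd', 'c']
'd': index 2 in ['e', 'b', 'd', 'c'] -> ['d', 'e', 'b', 'c']
'd': index 0 in ['d', 'e', 'b', 'c'] -> ['d', 'e', 'b', 'c']
'c': index 3 in ['d', 'e', 'b', 'c'] -> ['c', 'd', 'e', 'b']


Output: [2, 1, 3, 0, 0, 2, 0, 3]


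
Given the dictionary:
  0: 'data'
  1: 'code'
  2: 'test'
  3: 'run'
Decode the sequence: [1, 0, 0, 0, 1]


Look up each index in the dictionary:
  1 -> 'code'
  0 -> 'data'
  0 -> 'data'
  0 -> 'data'
  1 -> 'code'

Decoded: "code data data data code"


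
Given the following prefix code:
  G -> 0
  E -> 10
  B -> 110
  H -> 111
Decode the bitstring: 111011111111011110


Decoding step by step:
Bits 111 -> H
Bits 0 -> G
Bits 111 -> H
Bits 111 -> H
Bits 110 -> B
Bits 111 -> H
Bits 10 -> E


Decoded message: HGHHBHE


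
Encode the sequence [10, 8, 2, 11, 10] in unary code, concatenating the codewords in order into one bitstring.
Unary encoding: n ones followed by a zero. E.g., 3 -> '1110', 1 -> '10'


Encode each number as n ones followed by a terminating 0:
  10 -> 11111111110 (11 bits)
  8 -> 111111110 (9 bits)
  2 -> 110 (3 bits)
  11 -> 111111111110 (12 bits)
  10 -> 11111111110 (11 bits)
Total length = 11 + 9 + 3 + 12 + 11 = 46 bits.

Unary([10, 8, 2, 11, 10]) = 1111111111011111111011011111111111011111111110 (46 bits)


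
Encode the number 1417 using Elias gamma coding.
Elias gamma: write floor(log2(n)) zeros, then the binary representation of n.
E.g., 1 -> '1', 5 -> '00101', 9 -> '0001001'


num_bits = floor(log2(1417)) + 1 = 11
leading_zeros = num_bits - 1 = 10
binary(1417) = 10110001001

Elias gamma(1417) = '0000000000' + '10110001001' = 000000000010110001001 (21 bits)


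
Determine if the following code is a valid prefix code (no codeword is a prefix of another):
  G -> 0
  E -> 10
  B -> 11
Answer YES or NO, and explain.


Checking each pair (does one codeword prefix another?):
  G='0' vs E='10': no prefix
  G='0' vs B='11': no prefix
  E='10' vs G='0': no prefix
  E='10' vs B='11': no prefix
  B='11' vs G='0': no prefix
  B='11' vs E='10': no prefix
No violation found over all pairs.

YES -- this is a valid prefix code. No codeword is a prefix of any other codeword.


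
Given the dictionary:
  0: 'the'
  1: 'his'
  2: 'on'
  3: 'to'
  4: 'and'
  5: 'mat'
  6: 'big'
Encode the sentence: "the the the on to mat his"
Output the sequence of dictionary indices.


Look up each word in the dictionary:
  'the' -> 0
  'the' -> 0
  'the' -> 0
  'on' -> 2
  'to' -> 3
  'mat' -> 5
  'his' -> 1

Encoded: [0, 0, 0, 2, 3, 5, 1]


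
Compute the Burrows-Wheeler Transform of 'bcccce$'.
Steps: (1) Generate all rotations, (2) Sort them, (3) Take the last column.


Rotations (sorted):
  0: $bcccce -> last char: e
  1: bcccce$ -> last char: $
  2: cccce$b -> last char: b
  3: ccce$bc -> last char: c
  4: cce$bcc -> last char: c
  5: ce$bccc -> last char: c
  6: e$bcccc -> last char: c


BWT = e$bcccc


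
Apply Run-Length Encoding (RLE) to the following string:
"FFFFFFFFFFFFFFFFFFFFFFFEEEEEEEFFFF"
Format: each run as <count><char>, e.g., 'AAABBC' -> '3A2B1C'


Scanning runs left to right:
  i=0: run of 'F' x 23 -> '23F'
  i=23: run of 'E' x 7 -> '7E'
  i=30: run of 'F' x 4 -> '4F'

RLE = 23F7E4F


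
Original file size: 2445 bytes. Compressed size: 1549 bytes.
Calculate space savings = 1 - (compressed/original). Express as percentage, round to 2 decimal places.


ratio = compressed/original = 1549/2445 = 0.633538
savings = 1 - ratio = 1 - 0.633538 = 0.366462
as a percentage: 0.366462 * 100 = 36.65%

Space savings = 1 - 1549/2445 = 36.65%


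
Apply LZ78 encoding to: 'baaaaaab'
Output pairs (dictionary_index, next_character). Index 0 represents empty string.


LZ78 encoding steps:
Dictionary: {0: ''}
Step 1: w='' (idx 0), next='b' -> output (0, 'b'), add 'b' as idx 1
Step 2: w='' (idx 0), next='a' -> output (0, 'a'), add 'a' as idx 2
Step 3: w='a' (idx 2), next='a' -> output (2, 'a'), add 'aa' as idx 3
Step 4: w='aa' (idx 3), next='a' -> output (3, 'a'), add 'aaa' as idx 4
Step 5: w='b' (idx 1), end of input -> output (1, '')


Encoded: [(0, 'b'), (0, 'a'), (2, 'a'), (3, 'a'), (1, '')]


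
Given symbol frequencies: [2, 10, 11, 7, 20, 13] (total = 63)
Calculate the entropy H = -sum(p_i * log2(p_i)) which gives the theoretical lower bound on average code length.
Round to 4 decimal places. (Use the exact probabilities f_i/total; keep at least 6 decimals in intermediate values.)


Per-symbol terms -p_i * log2(p_i) with p_i = f_i/63:
  p = 2/63 = 0.031746: log2(p) = -4.977280, -p*log2(p) = 0.158009
  p = 10/63 = 0.158730: log2(p) = -2.655352, -p*log2(p) = 0.421484
  p = 11/63 = 0.174603: log2(p) = -2.517848, -p*log2(p) = 0.439624
  p = 7/63 = 0.111111: log2(p) = -3.169925, -p*log2(p) = 0.352214
  p = 20/63 = 0.317460: log2(p) = -1.655352, -p*log2(p) = 0.525509
  p = 13/63 = 0.206349: log2(p) = -2.276840, -p*log2(p) = 0.469824
H = 0.158009 + 0.421484 + 0.439624 + 0.352214 + 0.525509 + 0.469824 = 2.366664

H = 2.3667 bits/symbol


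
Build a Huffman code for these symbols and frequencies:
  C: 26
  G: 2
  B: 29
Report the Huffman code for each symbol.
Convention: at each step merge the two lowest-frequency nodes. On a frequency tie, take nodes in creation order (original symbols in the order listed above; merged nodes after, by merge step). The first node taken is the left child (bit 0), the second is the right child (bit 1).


Huffman tree construction:
Step 1: Merge G(2) + C(26) = 28
Step 2: Merge (G+C)(28) + B(29) = 57
Read each symbol's code off the tree from the root (left child = 0, right child = 1).

Codes:
  C: 01 (length 2)
  G: 00 (length 2)
  B: 1 (length 1)
Average code length: 85/57 = 1.4912 bits/symbol


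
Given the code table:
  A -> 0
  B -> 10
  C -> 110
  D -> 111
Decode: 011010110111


Decoding:
0 -> A
110 -> C
10 -> B
110 -> C
111 -> D


Result: ACBCD


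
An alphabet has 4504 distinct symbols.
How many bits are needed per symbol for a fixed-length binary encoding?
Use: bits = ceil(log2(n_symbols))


log2(4504) = 12.137
Bracket: 2^12 = 4096 < 4504 <= 2^13 = 8192
So ceil(log2(4504)) = 13

bits = ceil(log2(4504)) = ceil(12.137) = 13 bits


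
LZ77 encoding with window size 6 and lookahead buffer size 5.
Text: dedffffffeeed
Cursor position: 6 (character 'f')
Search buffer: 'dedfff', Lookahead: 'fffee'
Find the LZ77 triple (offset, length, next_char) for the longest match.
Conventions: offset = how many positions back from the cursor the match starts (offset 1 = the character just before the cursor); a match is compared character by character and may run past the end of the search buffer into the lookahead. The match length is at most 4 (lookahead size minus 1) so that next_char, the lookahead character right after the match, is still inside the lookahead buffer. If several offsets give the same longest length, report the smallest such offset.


Try each offset into the search buffer:
  offset=1 (pos 5, char 'f'): match length 3
  offset=2 (pos 4, char 'f'): match length 3
  offset=3 (pos 3, char 'f'): match length 3
  offset=4 (pos 2, char 'd'): match length 0
  offset=5 (pos 1, char 'e'): match length 0
  offset=6 (pos 0, char 'd'): match length 0
Longest match has length 3, found at offsets 1, 2, 3; take the smallest, offset 1.
next_char = character at position 6 + 3 = 9 -> 'e'

Best match: offset=1, length=3 (matching 'fff' starting at position 5)
LZ77 triple: (1, 3, 'e')


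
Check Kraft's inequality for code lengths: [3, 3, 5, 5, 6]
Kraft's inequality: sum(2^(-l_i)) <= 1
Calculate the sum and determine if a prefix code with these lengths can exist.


Sum = 2^(-3) + 2^(-3) + 2^(-5) + 2^(-5) + 2^(-6)
    = 0.125 + 0.125 + 0.03125 + 0.03125 + 0.015625
    = 21/64 = 0.328125
Since 0.328125 <= 1, Kraft's inequality IS satisfied.
A prefix code with these lengths CAN exist.

Kraft sum = 0.328125. Satisfied.


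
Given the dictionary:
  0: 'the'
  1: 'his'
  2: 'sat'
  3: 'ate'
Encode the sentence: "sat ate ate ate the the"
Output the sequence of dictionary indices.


Look up each word in the dictionary:
  'sat' -> 2
  'ate' -> 3
  'ate' -> 3
  'ate' -> 3
  'the' -> 0
  'the' -> 0

Encoded: [2, 3, 3, 3, 0, 0]


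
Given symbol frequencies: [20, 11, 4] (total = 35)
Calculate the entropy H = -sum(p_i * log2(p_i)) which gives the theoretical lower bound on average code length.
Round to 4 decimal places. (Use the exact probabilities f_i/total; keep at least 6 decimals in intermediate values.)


Per-symbol terms -p_i * log2(p_i) with p_i = f_i/35:
  p = 20/35 = 0.571429: log2(p) = -0.807355, -p*log2(p) = 0.461346
  p = 11/35 = 0.314286: log2(p) = -1.669851, -p*log2(p) = 0.524810
  p = 4/35 = 0.114286: log2(p) = -3.129283, -p*log2(p) = 0.357632
H = 0.461346 + 0.524810 + 0.357632 = 1.343788

H = 1.3438 bits/symbol


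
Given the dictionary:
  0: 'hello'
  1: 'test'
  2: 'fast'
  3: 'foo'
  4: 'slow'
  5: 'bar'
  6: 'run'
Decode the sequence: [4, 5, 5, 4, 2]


Look up each index in the dictionary:
  4 -> 'slow'
  5 -> 'bar'
  5 -> 'bar'
  4 -> 'slow'
  2 -> 'fast'

Decoded: "slow bar bar slow fast"
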